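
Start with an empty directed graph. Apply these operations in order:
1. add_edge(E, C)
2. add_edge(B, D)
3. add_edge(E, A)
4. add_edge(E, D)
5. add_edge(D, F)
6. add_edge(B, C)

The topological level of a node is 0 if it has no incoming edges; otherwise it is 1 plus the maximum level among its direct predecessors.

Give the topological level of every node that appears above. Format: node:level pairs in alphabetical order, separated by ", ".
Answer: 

Op 1: add_edge(E, C). Edges now: 1
Op 2: add_edge(B, D). Edges now: 2
Op 3: add_edge(E, A). Edges now: 3
Op 4: add_edge(E, D). Edges now: 4
Op 5: add_edge(D, F). Edges now: 5
Op 6: add_edge(B, C). Edges now: 6
Compute levels (Kahn BFS):
  sources (in-degree 0): B, E
  process B: level=0
    B->C: in-degree(C)=1, level(C)>=1
    B->D: in-degree(D)=1, level(D)>=1
  process E: level=0
    E->A: in-degree(A)=0, level(A)=1, enqueue
    E->C: in-degree(C)=0, level(C)=1, enqueue
    E->D: in-degree(D)=0, level(D)=1, enqueue
  process A: level=1
  process C: level=1
  process D: level=1
    D->F: in-degree(F)=0, level(F)=2, enqueue
  process F: level=2
All levels: A:1, B:0, C:1, D:1, E:0, F:2

Answer: A:1, B:0, C:1, D:1, E:0, F:2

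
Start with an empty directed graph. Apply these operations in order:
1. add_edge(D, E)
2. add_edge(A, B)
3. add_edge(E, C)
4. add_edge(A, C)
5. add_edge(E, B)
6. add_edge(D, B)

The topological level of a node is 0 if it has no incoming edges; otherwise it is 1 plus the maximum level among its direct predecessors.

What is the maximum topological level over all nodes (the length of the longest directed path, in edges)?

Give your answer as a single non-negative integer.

Op 1: add_edge(D, E). Edges now: 1
Op 2: add_edge(A, B). Edges now: 2
Op 3: add_edge(E, C). Edges now: 3
Op 4: add_edge(A, C). Edges now: 4
Op 5: add_edge(E, B). Edges now: 5
Op 6: add_edge(D, B). Edges now: 6
Compute levels (Kahn BFS):
  sources (in-degree 0): A, D
  process A: level=0
    A->B: in-degree(B)=2, level(B)>=1
    A->C: in-degree(C)=1, level(C)>=1
  process D: level=0
    D->B: in-degree(B)=1, level(B)>=1
    D->E: in-degree(E)=0, level(E)=1, enqueue
  process E: level=1
    E->B: in-degree(B)=0, level(B)=2, enqueue
    E->C: in-degree(C)=0, level(C)=2, enqueue
  process B: level=2
  process C: level=2
All levels: A:0, B:2, C:2, D:0, E:1
max level = 2

Answer: 2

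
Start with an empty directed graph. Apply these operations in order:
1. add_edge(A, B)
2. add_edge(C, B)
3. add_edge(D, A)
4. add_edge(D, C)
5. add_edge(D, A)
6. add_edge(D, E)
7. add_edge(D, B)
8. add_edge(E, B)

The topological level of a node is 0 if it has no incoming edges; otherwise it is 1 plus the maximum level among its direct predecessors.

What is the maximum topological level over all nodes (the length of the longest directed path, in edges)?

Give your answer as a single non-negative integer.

Answer: 2

Derivation:
Op 1: add_edge(A, B). Edges now: 1
Op 2: add_edge(C, B). Edges now: 2
Op 3: add_edge(D, A). Edges now: 3
Op 4: add_edge(D, C). Edges now: 4
Op 5: add_edge(D, A) (duplicate, no change). Edges now: 4
Op 6: add_edge(D, E). Edges now: 5
Op 7: add_edge(D, B). Edges now: 6
Op 8: add_edge(E, B). Edges now: 7
Compute levels (Kahn BFS):
  sources (in-degree 0): D
  process D: level=0
    D->A: in-degree(A)=0, level(A)=1, enqueue
    D->B: in-degree(B)=3, level(B)>=1
    D->C: in-degree(C)=0, level(C)=1, enqueue
    D->E: in-degree(E)=0, level(E)=1, enqueue
  process A: level=1
    A->B: in-degree(B)=2, level(B)>=2
  process C: level=1
    C->B: in-degree(B)=1, level(B)>=2
  process E: level=1
    E->B: in-degree(B)=0, level(B)=2, enqueue
  process B: level=2
All levels: A:1, B:2, C:1, D:0, E:1
max level = 2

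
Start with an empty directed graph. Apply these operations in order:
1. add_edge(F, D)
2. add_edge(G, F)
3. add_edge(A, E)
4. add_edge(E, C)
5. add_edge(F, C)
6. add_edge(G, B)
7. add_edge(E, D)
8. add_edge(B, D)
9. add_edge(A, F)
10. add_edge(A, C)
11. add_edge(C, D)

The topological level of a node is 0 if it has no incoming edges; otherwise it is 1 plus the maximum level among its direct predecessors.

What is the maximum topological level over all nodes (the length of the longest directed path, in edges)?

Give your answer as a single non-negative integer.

Answer: 3

Derivation:
Op 1: add_edge(F, D). Edges now: 1
Op 2: add_edge(G, F). Edges now: 2
Op 3: add_edge(A, E). Edges now: 3
Op 4: add_edge(E, C). Edges now: 4
Op 5: add_edge(F, C). Edges now: 5
Op 6: add_edge(G, B). Edges now: 6
Op 7: add_edge(E, D). Edges now: 7
Op 8: add_edge(B, D). Edges now: 8
Op 9: add_edge(A, F). Edges now: 9
Op 10: add_edge(A, C). Edges now: 10
Op 11: add_edge(C, D). Edges now: 11
Compute levels (Kahn BFS):
  sources (in-degree 0): A, G
  process A: level=0
    A->C: in-degree(C)=2, level(C)>=1
    A->E: in-degree(E)=0, level(E)=1, enqueue
    A->F: in-degree(F)=1, level(F)>=1
  process G: level=0
    G->B: in-degree(B)=0, level(B)=1, enqueue
    G->F: in-degree(F)=0, level(F)=1, enqueue
  process E: level=1
    E->C: in-degree(C)=1, level(C)>=2
    E->D: in-degree(D)=3, level(D)>=2
  process B: level=1
    B->D: in-degree(D)=2, level(D)>=2
  process F: level=1
    F->C: in-degree(C)=0, level(C)=2, enqueue
    F->D: in-degree(D)=1, level(D)>=2
  process C: level=2
    C->D: in-degree(D)=0, level(D)=3, enqueue
  process D: level=3
All levels: A:0, B:1, C:2, D:3, E:1, F:1, G:0
max level = 3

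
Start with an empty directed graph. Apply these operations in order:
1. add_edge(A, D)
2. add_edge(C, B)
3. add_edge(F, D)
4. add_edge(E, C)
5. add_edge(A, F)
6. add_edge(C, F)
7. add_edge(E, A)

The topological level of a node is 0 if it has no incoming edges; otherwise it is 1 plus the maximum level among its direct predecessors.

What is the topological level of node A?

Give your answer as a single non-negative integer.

Answer: 1

Derivation:
Op 1: add_edge(A, D). Edges now: 1
Op 2: add_edge(C, B). Edges now: 2
Op 3: add_edge(F, D). Edges now: 3
Op 4: add_edge(E, C). Edges now: 4
Op 5: add_edge(A, F). Edges now: 5
Op 6: add_edge(C, F). Edges now: 6
Op 7: add_edge(E, A). Edges now: 7
Compute levels (Kahn BFS):
  sources (in-degree 0): E
  process E: level=0
    E->A: in-degree(A)=0, level(A)=1, enqueue
    E->C: in-degree(C)=0, level(C)=1, enqueue
  process A: level=1
    A->D: in-degree(D)=1, level(D)>=2
    A->F: in-degree(F)=1, level(F)>=2
  process C: level=1
    C->B: in-degree(B)=0, level(B)=2, enqueue
    C->F: in-degree(F)=0, level(F)=2, enqueue
  process B: level=2
  process F: level=2
    F->D: in-degree(D)=0, level(D)=3, enqueue
  process D: level=3
All levels: A:1, B:2, C:1, D:3, E:0, F:2
level(A) = 1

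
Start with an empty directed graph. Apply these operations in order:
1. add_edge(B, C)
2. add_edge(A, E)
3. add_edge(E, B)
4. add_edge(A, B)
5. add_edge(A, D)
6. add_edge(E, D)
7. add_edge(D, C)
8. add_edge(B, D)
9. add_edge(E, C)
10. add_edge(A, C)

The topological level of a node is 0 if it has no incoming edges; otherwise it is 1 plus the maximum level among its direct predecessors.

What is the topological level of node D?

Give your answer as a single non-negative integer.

Op 1: add_edge(B, C). Edges now: 1
Op 2: add_edge(A, E). Edges now: 2
Op 3: add_edge(E, B). Edges now: 3
Op 4: add_edge(A, B). Edges now: 4
Op 5: add_edge(A, D). Edges now: 5
Op 6: add_edge(E, D). Edges now: 6
Op 7: add_edge(D, C). Edges now: 7
Op 8: add_edge(B, D). Edges now: 8
Op 9: add_edge(E, C). Edges now: 9
Op 10: add_edge(A, C). Edges now: 10
Compute levels (Kahn BFS):
  sources (in-degree 0): A
  process A: level=0
    A->B: in-degree(B)=1, level(B)>=1
    A->C: in-degree(C)=3, level(C)>=1
    A->D: in-degree(D)=2, level(D)>=1
    A->E: in-degree(E)=0, level(E)=1, enqueue
  process E: level=1
    E->B: in-degree(B)=0, level(B)=2, enqueue
    E->C: in-degree(C)=2, level(C)>=2
    E->D: in-degree(D)=1, level(D)>=2
  process B: level=2
    B->C: in-degree(C)=1, level(C)>=3
    B->D: in-degree(D)=0, level(D)=3, enqueue
  process D: level=3
    D->C: in-degree(C)=0, level(C)=4, enqueue
  process C: level=4
All levels: A:0, B:2, C:4, D:3, E:1
level(D) = 3

Answer: 3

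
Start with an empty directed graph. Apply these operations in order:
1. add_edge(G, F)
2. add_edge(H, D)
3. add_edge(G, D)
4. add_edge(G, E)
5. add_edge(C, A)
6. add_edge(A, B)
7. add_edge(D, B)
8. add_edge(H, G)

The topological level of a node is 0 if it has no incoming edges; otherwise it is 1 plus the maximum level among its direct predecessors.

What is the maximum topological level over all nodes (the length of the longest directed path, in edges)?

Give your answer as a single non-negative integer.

Op 1: add_edge(G, F). Edges now: 1
Op 2: add_edge(H, D). Edges now: 2
Op 3: add_edge(G, D). Edges now: 3
Op 4: add_edge(G, E). Edges now: 4
Op 5: add_edge(C, A). Edges now: 5
Op 6: add_edge(A, B). Edges now: 6
Op 7: add_edge(D, B). Edges now: 7
Op 8: add_edge(H, G). Edges now: 8
Compute levels (Kahn BFS):
  sources (in-degree 0): C, H
  process C: level=0
    C->A: in-degree(A)=0, level(A)=1, enqueue
  process H: level=0
    H->D: in-degree(D)=1, level(D)>=1
    H->G: in-degree(G)=0, level(G)=1, enqueue
  process A: level=1
    A->B: in-degree(B)=1, level(B)>=2
  process G: level=1
    G->D: in-degree(D)=0, level(D)=2, enqueue
    G->E: in-degree(E)=0, level(E)=2, enqueue
    G->F: in-degree(F)=0, level(F)=2, enqueue
  process D: level=2
    D->B: in-degree(B)=0, level(B)=3, enqueue
  process E: level=2
  process F: level=2
  process B: level=3
All levels: A:1, B:3, C:0, D:2, E:2, F:2, G:1, H:0
max level = 3

Answer: 3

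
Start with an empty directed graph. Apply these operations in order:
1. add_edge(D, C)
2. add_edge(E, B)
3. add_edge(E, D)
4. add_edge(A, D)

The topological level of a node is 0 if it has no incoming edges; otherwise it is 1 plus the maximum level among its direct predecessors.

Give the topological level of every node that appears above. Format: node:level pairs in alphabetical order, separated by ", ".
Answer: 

Op 1: add_edge(D, C). Edges now: 1
Op 2: add_edge(E, B). Edges now: 2
Op 3: add_edge(E, D). Edges now: 3
Op 4: add_edge(A, D). Edges now: 4
Compute levels (Kahn BFS):
  sources (in-degree 0): A, E
  process A: level=0
    A->D: in-degree(D)=1, level(D)>=1
  process E: level=0
    E->B: in-degree(B)=0, level(B)=1, enqueue
    E->D: in-degree(D)=0, level(D)=1, enqueue
  process B: level=1
  process D: level=1
    D->C: in-degree(C)=0, level(C)=2, enqueue
  process C: level=2
All levels: A:0, B:1, C:2, D:1, E:0

Answer: A:0, B:1, C:2, D:1, E:0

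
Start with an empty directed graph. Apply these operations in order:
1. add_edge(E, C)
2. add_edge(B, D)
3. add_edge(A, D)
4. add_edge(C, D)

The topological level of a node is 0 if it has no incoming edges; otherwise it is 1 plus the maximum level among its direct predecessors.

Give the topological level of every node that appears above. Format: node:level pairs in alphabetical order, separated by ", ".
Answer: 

Op 1: add_edge(E, C). Edges now: 1
Op 2: add_edge(B, D). Edges now: 2
Op 3: add_edge(A, D). Edges now: 3
Op 4: add_edge(C, D). Edges now: 4
Compute levels (Kahn BFS):
  sources (in-degree 0): A, B, E
  process A: level=0
    A->D: in-degree(D)=2, level(D)>=1
  process B: level=0
    B->D: in-degree(D)=1, level(D)>=1
  process E: level=0
    E->C: in-degree(C)=0, level(C)=1, enqueue
  process C: level=1
    C->D: in-degree(D)=0, level(D)=2, enqueue
  process D: level=2
All levels: A:0, B:0, C:1, D:2, E:0

Answer: A:0, B:0, C:1, D:2, E:0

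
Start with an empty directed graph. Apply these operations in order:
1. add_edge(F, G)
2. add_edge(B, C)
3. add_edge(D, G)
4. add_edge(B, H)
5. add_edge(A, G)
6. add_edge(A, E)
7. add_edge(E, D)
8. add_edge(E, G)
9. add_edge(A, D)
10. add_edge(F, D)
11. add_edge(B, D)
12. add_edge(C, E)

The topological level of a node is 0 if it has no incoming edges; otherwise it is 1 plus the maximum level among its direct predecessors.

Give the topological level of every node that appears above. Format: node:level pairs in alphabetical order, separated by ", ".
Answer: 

Op 1: add_edge(F, G). Edges now: 1
Op 2: add_edge(B, C). Edges now: 2
Op 3: add_edge(D, G). Edges now: 3
Op 4: add_edge(B, H). Edges now: 4
Op 5: add_edge(A, G). Edges now: 5
Op 6: add_edge(A, E). Edges now: 6
Op 7: add_edge(E, D). Edges now: 7
Op 8: add_edge(E, G). Edges now: 8
Op 9: add_edge(A, D). Edges now: 9
Op 10: add_edge(F, D). Edges now: 10
Op 11: add_edge(B, D). Edges now: 11
Op 12: add_edge(C, E). Edges now: 12
Compute levels (Kahn BFS):
  sources (in-degree 0): A, B, F
  process A: level=0
    A->D: in-degree(D)=3, level(D)>=1
    A->E: in-degree(E)=1, level(E)>=1
    A->G: in-degree(G)=3, level(G)>=1
  process B: level=0
    B->C: in-degree(C)=0, level(C)=1, enqueue
    B->D: in-degree(D)=2, level(D)>=1
    B->H: in-degree(H)=0, level(H)=1, enqueue
  process F: level=0
    F->D: in-degree(D)=1, level(D)>=1
    F->G: in-degree(G)=2, level(G)>=1
  process C: level=1
    C->E: in-degree(E)=0, level(E)=2, enqueue
  process H: level=1
  process E: level=2
    E->D: in-degree(D)=0, level(D)=3, enqueue
    E->G: in-degree(G)=1, level(G)>=3
  process D: level=3
    D->G: in-degree(G)=0, level(G)=4, enqueue
  process G: level=4
All levels: A:0, B:0, C:1, D:3, E:2, F:0, G:4, H:1

Answer: A:0, B:0, C:1, D:3, E:2, F:0, G:4, H:1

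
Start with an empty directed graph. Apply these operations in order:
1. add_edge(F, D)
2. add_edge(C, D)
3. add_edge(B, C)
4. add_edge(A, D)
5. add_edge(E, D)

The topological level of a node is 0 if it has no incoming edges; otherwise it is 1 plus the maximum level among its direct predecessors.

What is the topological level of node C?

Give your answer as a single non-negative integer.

Op 1: add_edge(F, D). Edges now: 1
Op 2: add_edge(C, D). Edges now: 2
Op 3: add_edge(B, C). Edges now: 3
Op 4: add_edge(A, D). Edges now: 4
Op 5: add_edge(E, D). Edges now: 5
Compute levels (Kahn BFS):
  sources (in-degree 0): A, B, E, F
  process A: level=0
    A->D: in-degree(D)=3, level(D)>=1
  process B: level=0
    B->C: in-degree(C)=0, level(C)=1, enqueue
  process E: level=0
    E->D: in-degree(D)=2, level(D)>=1
  process F: level=0
    F->D: in-degree(D)=1, level(D)>=1
  process C: level=1
    C->D: in-degree(D)=0, level(D)=2, enqueue
  process D: level=2
All levels: A:0, B:0, C:1, D:2, E:0, F:0
level(C) = 1

Answer: 1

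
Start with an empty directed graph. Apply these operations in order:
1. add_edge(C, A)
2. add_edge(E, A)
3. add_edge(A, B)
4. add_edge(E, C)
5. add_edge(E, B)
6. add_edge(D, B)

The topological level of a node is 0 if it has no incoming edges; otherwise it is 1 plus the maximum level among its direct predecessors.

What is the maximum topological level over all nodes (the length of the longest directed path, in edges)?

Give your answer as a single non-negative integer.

Answer: 3

Derivation:
Op 1: add_edge(C, A). Edges now: 1
Op 2: add_edge(E, A). Edges now: 2
Op 3: add_edge(A, B). Edges now: 3
Op 4: add_edge(E, C). Edges now: 4
Op 5: add_edge(E, B). Edges now: 5
Op 6: add_edge(D, B). Edges now: 6
Compute levels (Kahn BFS):
  sources (in-degree 0): D, E
  process D: level=0
    D->B: in-degree(B)=2, level(B)>=1
  process E: level=0
    E->A: in-degree(A)=1, level(A)>=1
    E->B: in-degree(B)=1, level(B)>=1
    E->C: in-degree(C)=0, level(C)=1, enqueue
  process C: level=1
    C->A: in-degree(A)=0, level(A)=2, enqueue
  process A: level=2
    A->B: in-degree(B)=0, level(B)=3, enqueue
  process B: level=3
All levels: A:2, B:3, C:1, D:0, E:0
max level = 3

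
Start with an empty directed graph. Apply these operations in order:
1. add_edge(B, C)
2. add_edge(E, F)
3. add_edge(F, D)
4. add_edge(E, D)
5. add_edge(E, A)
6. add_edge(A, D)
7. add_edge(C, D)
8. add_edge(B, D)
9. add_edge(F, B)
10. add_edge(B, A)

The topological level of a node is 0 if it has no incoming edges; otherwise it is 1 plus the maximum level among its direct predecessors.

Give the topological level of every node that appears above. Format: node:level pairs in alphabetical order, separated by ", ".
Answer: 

Op 1: add_edge(B, C). Edges now: 1
Op 2: add_edge(E, F). Edges now: 2
Op 3: add_edge(F, D). Edges now: 3
Op 4: add_edge(E, D). Edges now: 4
Op 5: add_edge(E, A). Edges now: 5
Op 6: add_edge(A, D). Edges now: 6
Op 7: add_edge(C, D). Edges now: 7
Op 8: add_edge(B, D). Edges now: 8
Op 9: add_edge(F, B). Edges now: 9
Op 10: add_edge(B, A). Edges now: 10
Compute levels (Kahn BFS):
  sources (in-degree 0): E
  process E: level=0
    E->A: in-degree(A)=1, level(A)>=1
    E->D: in-degree(D)=4, level(D)>=1
    E->F: in-degree(F)=0, level(F)=1, enqueue
  process F: level=1
    F->B: in-degree(B)=0, level(B)=2, enqueue
    F->D: in-degree(D)=3, level(D)>=2
  process B: level=2
    B->A: in-degree(A)=0, level(A)=3, enqueue
    B->C: in-degree(C)=0, level(C)=3, enqueue
    B->D: in-degree(D)=2, level(D)>=3
  process A: level=3
    A->D: in-degree(D)=1, level(D)>=4
  process C: level=3
    C->D: in-degree(D)=0, level(D)=4, enqueue
  process D: level=4
All levels: A:3, B:2, C:3, D:4, E:0, F:1

Answer: A:3, B:2, C:3, D:4, E:0, F:1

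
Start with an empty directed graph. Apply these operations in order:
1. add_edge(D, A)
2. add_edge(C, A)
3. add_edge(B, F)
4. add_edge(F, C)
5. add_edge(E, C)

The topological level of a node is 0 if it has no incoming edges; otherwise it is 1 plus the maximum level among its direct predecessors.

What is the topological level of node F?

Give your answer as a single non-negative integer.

Op 1: add_edge(D, A). Edges now: 1
Op 2: add_edge(C, A). Edges now: 2
Op 3: add_edge(B, F). Edges now: 3
Op 4: add_edge(F, C). Edges now: 4
Op 5: add_edge(E, C). Edges now: 5
Compute levels (Kahn BFS):
  sources (in-degree 0): B, D, E
  process B: level=0
    B->F: in-degree(F)=0, level(F)=1, enqueue
  process D: level=0
    D->A: in-degree(A)=1, level(A)>=1
  process E: level=0
    E->C: in-degree(C)=1, level(C)>=1
  process F: level=1
    F->C: in-degree(C)=0, level(C)=2, enqueue
  process C: level=2
    C->A: in-degree(A)=0, level(A)=3, enqueue
  process A: level=3
All levels: A:3, B:0, C:2, D:0, E:0, F:1
level(F) = 1

Answer: 1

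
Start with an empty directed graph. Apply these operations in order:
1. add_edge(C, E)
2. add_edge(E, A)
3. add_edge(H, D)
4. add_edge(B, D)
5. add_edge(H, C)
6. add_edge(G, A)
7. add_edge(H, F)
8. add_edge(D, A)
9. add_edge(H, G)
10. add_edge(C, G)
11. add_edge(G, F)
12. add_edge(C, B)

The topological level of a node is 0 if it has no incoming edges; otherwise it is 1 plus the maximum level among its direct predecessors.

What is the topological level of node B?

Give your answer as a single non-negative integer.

Op 1: add_edge(C, E). Edges now: 1
Op 2: add_edge(E, A). Edges now: 2
Op 3: add_edge(H, D). Edges now: 3
Op 4: add_edge(B, D). Edges now: 4
Op 5: add_edge(H, C). Edges now: 5
Op 6: add_edge(G, A). Edges now: 6
Op 7: add_edge(H, F). Edges now: 7
Op 8: add_edge(D, A). Edges now: 8
Op 9: add_edge(H, G). Edges now: 9
Op 10: add_edge(C, G). Edges now: 10
Op 11: add_edge(G, F). Edges now: 11
Op 12: add_edge(C, B). Edges now: 12
Compute levels (Kahn BFS):
  sources (in-degree 0): H
  process H: level=0
    H->C: in-degree(C)=0, level(C)=1, enqueue
    H->D: in-degree(D)=1, level(D)>=1
    H->F: in-degree(F)=1, level(F)>=1
    H->G: in-degree(G)=1, level(G)>=1
  process C: level=1
    C->B: in-degree(B)=0, level(B)=2, enqueue
    C->E: in-degree(E)=0, level(E)=2, enqueue
    C->G: in-degree(G)=0, level(G)=2, enqueue
  process B: level=2
    B->D: in-degree(D)=0, level(D)=3, enqueue
  process E: level=2
    E->A: in-degree(A)=2, level(A)>=3
  process G: level=2
    G->A: in-degree(A)=1, level(A)>=3
    G->F: in-degree(F)=0, level(F)=3, enqueue
  process D: level=3
    D->A: in-degree(A)=0, level(A)=4, enqueue
  process F: level=3
  process A: level=4
All levels: A:4, B:2, C:1, D:3, E:2, F:3, G:2, H:0
level(B) = 2

Answer: 2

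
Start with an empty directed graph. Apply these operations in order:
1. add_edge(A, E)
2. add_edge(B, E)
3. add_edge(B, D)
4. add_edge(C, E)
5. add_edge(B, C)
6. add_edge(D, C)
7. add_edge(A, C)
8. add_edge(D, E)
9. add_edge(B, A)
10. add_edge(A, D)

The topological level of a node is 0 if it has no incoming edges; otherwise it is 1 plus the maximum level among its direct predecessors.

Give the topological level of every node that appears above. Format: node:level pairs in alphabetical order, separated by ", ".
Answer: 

Answer: A:1, B:0, C:3, D:2, E:4

Derivation:
Op 1: add_edge(A, E). Edges now: 1
Op 2: add_edge(B, E). Edges now: 2
Op 3: add_edge(B, D). Edges now: 3
Op 4: add_edge(C, E). Edges now: 4
Op 5: add_edge(B, C). Edges now: 5
Op 6: add_edge(D, C). Edges now: 6
Op 7: add_edge(A, C). Edges now: 7
Op 8: add_edge(D, E). Edges now: 8
Op 9: add_edge(B, A). Edges now: 9
Op 10: add_edge(A, D). Edges now: 10
Compute levels (Kahn BFS):
  sources (in-degree 0): B
  process B: level=0
    B->A: in-degree(A)=0, level(A)=1, enqueue
    B->C: in-degree(C)=2, level(C)>=1
    B->D: in-degree(D)=1, level(D)>=1
    B->E: in-degree(E)=3, level(E)>=1
  process A: level=1
    A->C: in-degree(C)=1, level(C)>=2
    A->D: in-degree(D)=0, level(D)=2, enqueue
    A->E: in-degree(E)=2, level(E)>=2
  process D: level=2
    D->C: in-degree(C)=0, level(C)=3, enqueue
    D->E: in-degree(E)=1, level(E)>=3
  process C: level=3
    C->E: in-degree(E)=0, level(E)=4, enqueue
  process E: level=4
All levels: A:1, B:0, C:3, D:2, E:4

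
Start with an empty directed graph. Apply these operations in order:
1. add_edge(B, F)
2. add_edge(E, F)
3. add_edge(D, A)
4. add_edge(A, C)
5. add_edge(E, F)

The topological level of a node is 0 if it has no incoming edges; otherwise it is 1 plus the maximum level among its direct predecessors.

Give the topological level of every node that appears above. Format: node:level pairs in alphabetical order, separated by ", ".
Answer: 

Op 1: add_edge(B, F). Edges now: 1
Op 2: add_edge(E, F). Edges now: 2
Op 3: add_edge(D, A). Edges now: 3
Op 4: add_edge(A, C). Edges now: 4
Op 5: add_edge(E, F) (duplicate, no change). Edges now: 4
Compute levels (Kahn BFS):
  sources (in-degree 0): B, D, E
  process B: level=0
    B->F: in-degree(F)=1, level(F)>=1
  process D: level=0
    D->A: in-degree(A)=0, level(A)=1, enqueue
  process E: level=0
    E->F: in-degree(F)=0, level(F)=1, enqueue
  process A: level=1
    A->C: in-degree(C)=0, level(C)=2, enqueue
  process F: level=1
  process C: level=2
All levels: A:1, B:0, C:2, D:0, E:0, F:1

Answer: A:1, B:0, C:2, D:0, E:0, F:1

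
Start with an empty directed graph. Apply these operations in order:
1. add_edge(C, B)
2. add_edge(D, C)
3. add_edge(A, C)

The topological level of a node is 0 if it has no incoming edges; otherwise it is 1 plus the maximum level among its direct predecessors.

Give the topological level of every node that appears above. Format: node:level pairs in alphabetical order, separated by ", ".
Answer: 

Op 1: add_edge(C, B). Edges now: 1
Op 2: add_edge(D, C). Edges now: 2
Op 3: add_edge(A, C). Edges now: 3
Compute levels (Kahn BFS):
  sources (in-degree 0): A, D
  process A: level=0
    A->C: in-degree(C)=1, level(C)>=1
  process D: level=0
    D->C: in-degree(C)=0, level(C)=1, enqueue
  process C: level=1
    C->B: in-degree(B)=0, level(B)=2, enqueue
  process B: level=2
All levels: A:0, B:2, C:1, D:0

Answer: A:0, B:2, C:1, D:0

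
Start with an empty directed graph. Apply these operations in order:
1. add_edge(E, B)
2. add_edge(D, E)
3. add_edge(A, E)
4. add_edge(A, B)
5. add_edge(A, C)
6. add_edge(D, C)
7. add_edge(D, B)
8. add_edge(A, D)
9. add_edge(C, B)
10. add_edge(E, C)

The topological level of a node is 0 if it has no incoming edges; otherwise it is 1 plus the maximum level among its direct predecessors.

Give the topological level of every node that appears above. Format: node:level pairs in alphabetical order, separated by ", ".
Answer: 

Answer: A:0, B:4, C:3, D:1, E:2

Derivation:
Op 1: add_edge(E, B). Edges now: 1
Op 2: add_edge(D, E). Edges now: 2
Op 3: add_edge(A, E). Edges now: 3
Op 4: add_edge(A, B). Edges now: 4
Op 5: add_edge(A, C). Edges now: 5
Op 6: add_edge(D, C). Edges now: 6
Op 7: add_edge(D, B). Edges now: 7
Op 8: add_edge(A, D). Edges now: 8
Op 9: add_edge(C, B). Edges now: 9
Op 10: add_edge(E, C). Edges now: 10
Compute levels (Kahn BFS):
  sources (in-degree 0): A
  process A: level=0
    A->B: in-degree(B)=3, level(B)>=1
    A->C: in-degree(C)=2, level(C)>=1
    A->D: in-degree(D)=0, level(D)=1, enqueue
    A->E: in-degree(E)=1, level(E)>=1
  process D: level=1
    D->B: in-degree(B)=2, level(B)>=2
    D->C: in-degree(C)=1, level(C)>=2
    D->E: in-degree(E)=0, level(E)=2, enqueue
  process E: level=2
    E->B: in-degree(B)=1, level(B)>=3
    E->C: in-degree(C)=0, level(C)=3, enqueue
  process C: level=3
    C->B: in-degree(B)=0, level(B)=4, enqueue
  process B: level=4
All levels: A:0, B:4, C:3, D:1, E:2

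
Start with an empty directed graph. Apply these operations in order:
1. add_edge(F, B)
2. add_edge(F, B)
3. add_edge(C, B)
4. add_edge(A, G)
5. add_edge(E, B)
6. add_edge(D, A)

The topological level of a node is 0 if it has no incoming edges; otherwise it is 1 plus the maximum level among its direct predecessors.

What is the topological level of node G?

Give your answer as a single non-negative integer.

Answer: 2

Derivation:
Op 1: add_edge(F, B). Edges now: 1
Op 2: add_edge(F, B) (duplicate, no change). Edges now: 1
Op 3: add_edge(C, B). Edges now: 2
Op 4: add_edge(A, G). Edges now: 3
Op 5: add_edge(E, B). Edges now: 4
Op 6: add_edge(D, A). Edges now: 5
Compute levels (Kahn BFS):
  sources (in-degree 0): C, D, E, F
  process C: level=0
    C->B: in-degree(B)=2, level(B)>=1
  process D: level=0
    D->A: in-degree(A)=0, level(A)=1, enqueue
  process E: level=0
    E->B: in-degree(B)=1, level(B)>=1
  process F: level=0
    F->B: in-degree(B)=0, level(B)=1, enqueue
  process A: level=1
    A->G: in-degree(G)=0, level(G)=2, enqueue
  process B: level=1
  process G: level=2
All levels: A:1, B:1, C:0, D:0, E:0, F:0, G:2
level(G) = 2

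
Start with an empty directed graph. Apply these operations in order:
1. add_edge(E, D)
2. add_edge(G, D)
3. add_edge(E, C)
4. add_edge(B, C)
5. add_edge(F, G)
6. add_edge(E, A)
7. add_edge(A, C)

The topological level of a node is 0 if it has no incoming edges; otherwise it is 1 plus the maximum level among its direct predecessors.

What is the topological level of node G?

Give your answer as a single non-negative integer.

Answer: 1

Derivation:
Op 1: add_edge(E, D). Edges now: 1
Op 2: add_edge(G, D). Edges now: 2
Op 3: add_edge(E, C). Edges now: 3
Op 4: add_edge(B, C). Edges now: 4
Op 5: add_edge(F, G). Edges now: 5
Op 6: add_edge(E, A). Edges now: 6
Op 7: add_edge(A, C). Edges now: 7
Compute levels (Kahn BFS):
  sources (in-degree 0): B, E, F
  process B: level=0
    B->C: in-degree(C)=2, level(C)>=1
  process E: level=0
    E->A: in-degree(A)=0, level(A)=1, enqueue
    E->C: in-degree(C)=1, level(C)>=1
    E->D: in-degree(D)=1, level(D)>=1
  process F: level=0
    F->G: in-degree(G)=0, level(G)=1, enqueue
  process A: level=1
    A->C: in-degree(C)=0, level(C)=2, enqueue
  process G: level=1
    G->D: in-degree(D)=0, level(D)=2, enqueue
  process C: level=2
  process D: level=2
All levels: A:1, B:0, C:2, D:2, E:0, F:0, G:1
level(G) = 1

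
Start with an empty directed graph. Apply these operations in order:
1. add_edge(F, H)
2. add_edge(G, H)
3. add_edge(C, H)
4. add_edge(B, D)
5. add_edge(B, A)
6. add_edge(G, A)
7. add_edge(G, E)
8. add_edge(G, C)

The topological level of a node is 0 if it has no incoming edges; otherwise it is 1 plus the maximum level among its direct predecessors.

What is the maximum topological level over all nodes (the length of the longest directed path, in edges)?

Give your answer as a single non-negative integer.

Op 1: add_edge(F, H). Edges now: 1
Op 2: add_edge(G, H). Edges now: 2
Op 3: add_edge(C, H). Edges now: 3
Op 4: add_edge(B, D). Edges now: 4
Op 5: add_edge(B, A). Edges now: 5
Op 6: add_edge(G, A). Edges now: 6
Op 7: add_edge(G, E). Edges now: 7
Op 8: add_edge(G, C). Edges now: 8
Compute levels (Kahn BFS):
  sources (in-degree 0): B, F, G
  process B: level=0
    B->A: in-degree(A)=1, level(A)>=1
    B->D: in-degree(D)=0, level(D)=1, enqueue
  process F: level=0
    F->H: in-degree(H)=2, level(H)>=1
  process G: level=0
    G->A: in-degree(A)=0, level(A)=1, enqueue
    G->C: in-degree(C)=0, level(C)=1, enqueue
    G->E: in-degree(E)=0, level(E)=1, enqueue
    G->H: in-degree(H)=1, level(H)>=1
  process D: level=1
  process A: level=1
  process C: level=1
    C->H: in-degree(H)=0, level(H)=2, enqueue
  process E: level=1
  process H: level=2
All levels: A:1, B:0, C:1, D:1, E:1, F:0, G:0, H:2
max level = 2

Answer: 2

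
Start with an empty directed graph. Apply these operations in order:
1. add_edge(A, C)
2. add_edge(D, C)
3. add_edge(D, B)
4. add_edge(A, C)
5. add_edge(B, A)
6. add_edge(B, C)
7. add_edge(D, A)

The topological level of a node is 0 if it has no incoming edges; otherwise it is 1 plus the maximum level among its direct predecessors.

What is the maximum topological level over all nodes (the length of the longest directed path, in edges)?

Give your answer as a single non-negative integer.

Answer: 3

Derivation:
Op 1: add_edge(A, C). Edges now: 1
Op 2: add_edge(D, C). Edges now: 2
Op 3: add_edge(D, B). Edges now: 3
Op 4: add_edge(A, C) (duplicate, no change). Edges now: 3
Op 5: add_edge(B, A). Edges now: 4
Op 6: add_edge(B, C). Edges now: 5
Op 7: add_edge(D, A). Edges now: 6
Compute levels (Kahn BFS):
  sources (in-degree 0): D
  process D: level=0
    D->A: in-degree(A)=1, level(A)>=1
    D->B: in-degree(B)=0, level(B)=1, enqueue
    D->C: in-degree(C)=2, level(C)>=1
  process B: level=1
    B->A: in-degree(A)=0, level(A)=2, enqueue
    B->C: in-degree(C)=1, level(C)>=2
  process A: level=2
    A->C: in-degree(C)=0, level(C)=3, enqueue
  process C: level=3
All levels: A:2, B:1, C:3, D:0
max level = 3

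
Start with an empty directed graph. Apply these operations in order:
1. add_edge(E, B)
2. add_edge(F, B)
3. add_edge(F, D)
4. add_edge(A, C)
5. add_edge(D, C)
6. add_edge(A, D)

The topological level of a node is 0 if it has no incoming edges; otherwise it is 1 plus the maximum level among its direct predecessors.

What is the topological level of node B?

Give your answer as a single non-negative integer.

Op 1: add_edge(E, B). Edges now: 1
Op 2: add_edge(F, B). Edges now: 2
Op 3: add_edge(F, D). Edges now: 3
Op 4: add_edge(A, C). Edges now: 4
Op 5: add_edge(D, C). Edges now: 5
Op 6: add_edge(A, D). Edges now: 6
Compute levels (Kahn BFS):
  sources (in-degree 0): A, E, F
  process A: level=0
    A->C: in-degree(C)=1, level(C)>=1
    A->D: in-degree(D)=1, level(D)>=1
  process E: level=0
    E->B: in-degree(B)=1, level(B)>=1
  process F: level=0
    F->B: in-degree(B)=0, level(B)=1, enqueue
    F->D: in-degree(D)=0, level(D)=1, enqueue
  process B: level=1
  process D: level=1
    D->C: in-degree(C)=0, level(C)=2, enqueue
  process C: level=2
All levels: A:0, B:1, C:2, D:1, E:0, F:0
level(B) = 1

Answer: 1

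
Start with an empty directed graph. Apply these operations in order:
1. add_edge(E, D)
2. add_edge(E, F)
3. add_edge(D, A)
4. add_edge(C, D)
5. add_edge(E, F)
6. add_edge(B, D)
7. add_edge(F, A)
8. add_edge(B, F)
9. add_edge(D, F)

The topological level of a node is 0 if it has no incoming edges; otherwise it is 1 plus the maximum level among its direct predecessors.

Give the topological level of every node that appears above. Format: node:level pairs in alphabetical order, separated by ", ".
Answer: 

Answer: A:3, B:0, C:0, D:1, E:0, F:2

Derivation:
Op 1: add_edge(E, D). Edges now: 1
Op 2: add_edge(E, F). Edges now: 2
Op 3: add_edge(D, A). Edges now: 3
Op 4: add_edge(C, D). Edges now: 4
Op 5: add_edge(E, F) (duplicate, no change). Edges now: 4
Op 6: add_edge(B, D). Edges now: 5
Op 7: add_edge(F, A). Edges now: 6
Op 8: add_edge(B, F). Edges now: 7
Op 9: add_edge(D, F). Edges now: 8
Compute levels (Kahn BFS):
  sources (in-degree 0): B, C, E
  process B: level=0
    B->D: in-degree(D)=2, level(D)>=1
    B->F: in-degree(F)=2, level(F)>=1
  process C: level=0
    C->D: in-degree(D)=1, level(D)>=1
  process E: level=0
    E->D: in-degree(D)=0, level(D)=1, enqueue
    E->F: in-degree(F)=1, level(F)>=1
  process D: level=1
    D->A: in-degree(A)=1, level(A)>=2
    D->F: in-degree(F)=0, level(F)=2, enqueue
  process F: level=2
    F->A: in-degree(A)=0, level(A)=3, enqueue
  process A: level=3
All levels: A:3, B:0, C:0, D:1, E:0, F:2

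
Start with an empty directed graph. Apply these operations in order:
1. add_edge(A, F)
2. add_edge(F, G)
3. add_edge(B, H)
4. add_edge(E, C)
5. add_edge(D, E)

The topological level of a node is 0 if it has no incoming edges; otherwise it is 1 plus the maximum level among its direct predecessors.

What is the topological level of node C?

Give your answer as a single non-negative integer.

Answer: 2

Derivation:
Op 1: add_edge(A, F). Edges now: 1
Op 2: add_edge(F, G). Edges now: 2
Op 3: add_edge(B, H). Edges now: 3
Op 4: add_edge(E, C). Edges now: 4
Op 5: add_edge(D, E). Edges now: 5
Compute levels (Kahn BFS):
  sources (in-degree 0): A, B, D
  process A: level=0
    A->F: in-degree(F)=0, level(F)=1, enqueue
  process B: level=0
    B->H: in-degree(H)=0, level(H)=1, enqueue
  process D: level=0
    D->E: in-degree(E)=0, level(E)=1, enqueue
  process F: level=1
    F->G: in-degree(G)=0, level(G)=2, enqueue
  process H: level=1
  process E: level=1
    E->C: in-degree(C)=0, level(C)=2, enqueue
  process G: level=2
  process C: level=2
All levels: A:0, B:0, C:2, D:0, E:1, F:1, G:2, H:1
level(C) = 2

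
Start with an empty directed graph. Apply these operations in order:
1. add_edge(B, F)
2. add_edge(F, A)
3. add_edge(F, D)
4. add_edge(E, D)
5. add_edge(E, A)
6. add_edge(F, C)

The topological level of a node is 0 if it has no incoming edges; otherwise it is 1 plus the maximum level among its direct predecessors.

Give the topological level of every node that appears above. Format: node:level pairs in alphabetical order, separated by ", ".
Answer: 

Answer: A:2, B:0, C:2, D:2, E:0, F:1

Derivation:
Op 1: add_edge(B, F). Edges now: 1
Op 2: add_edge(F, A). Edges now: 2
Op 3: add_edge(F, D). Edges now: 3
Op 4: add_edge(E, D). Edges now: 4
Op 5: add_edge(E, A). Edges now: 5
Op 6: add_edge(F, C). Edges now: 6
Compute levels (Kahn BFS):
  sources (in-degree 0): B, E
  process B: level=0
    B->F: in-degree(F)=0, level(F)=1, enqueue
  process E: level=0
    E->A: in-degree(A)=1, level(A)>=1
    E->D: in-degree(D)=1, level(D)>=1
  process F: level=1
    F->A: in-degree(A)=0, level(A)=2, enqueue
    F->C: in-degree(C)=0, level(C)=2, enqueue
    F->D: in-degree(D)=0, level(D)=2, enqueue
  process A: level=2
  process C: level=2
  process D: level=2
All levels: A:2, B:0, C:2, D:2, E:0, F:1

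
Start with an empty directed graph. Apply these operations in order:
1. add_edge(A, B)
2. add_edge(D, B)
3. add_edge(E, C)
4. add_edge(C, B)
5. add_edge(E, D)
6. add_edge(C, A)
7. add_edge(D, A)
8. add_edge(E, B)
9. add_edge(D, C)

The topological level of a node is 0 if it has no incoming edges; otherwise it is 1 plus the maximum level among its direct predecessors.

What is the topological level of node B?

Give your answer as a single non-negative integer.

Answer: 4

Derivation:
Op 1: add_edge(A, B). Edges now: 1
Op 2: add_edge(D, B). Edges now: 2
Op 3: add_edge(E, C). Edges now: 3
Op 4: add_edge(C, B). Edges now: 4
Op 5: add_edge(E, D). Edges now: 5
Op 6: add_edge(C, A). Edges now: 6
Op 7: add_edge(D, A). Edges now: 7
Op 8: add_edge(E, B). Edges now: 8
Op 9: add_edge(D, C). Edges now: 9
Compute levels (Kahn BFS):
  sources (in-degree 0): E
  process E: level=0
    E->B: in-degree(B)=3, level(B)>=1
    E->C: in-degree(C)=1, level(C)>=1
    E->D: in-degree(D)=0, level(D)=1, enqueue
  process D: level=1
    D->A: in-degree(A)=1, level(A)>=2
    D->B: in-degree(B)=2, level(B)>=2
    D->C: in-degree(C)=0, level(C)=2, enqueue
  process C: level=2
    C->A: in-degree(A)=0, level(A)=3, enqueue
    C->B: in-degree(B)=1, level(B)>=3
  process A: level=3
    A->B: in-degree(B)=0, level(B)=4, enqueue
  process B: level=4
All levels: A:3, B:4, C:2, D:1, E:0
level(B) = 4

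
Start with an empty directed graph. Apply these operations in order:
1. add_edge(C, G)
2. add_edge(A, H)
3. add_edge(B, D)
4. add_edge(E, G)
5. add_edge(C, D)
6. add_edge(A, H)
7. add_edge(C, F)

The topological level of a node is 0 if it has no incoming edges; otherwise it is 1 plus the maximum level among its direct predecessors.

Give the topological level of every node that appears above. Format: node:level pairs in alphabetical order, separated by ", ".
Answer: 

Answer: A:0, B:0, C:0, D:1, E:0, F:1, G:1, H:1

Derivation:
Op 1: add_edge(C, G). Edges now: 1
Op 2: add_edge(A, H). Edges now: 2
Op 3: add_edge(B, D). Edges now: 3
Op 4: add_edge(E, G). Edges now: 4
Op 5: add_edge(C, D). Edges now: 5
Op 6: add_edge(A, H) (duplicate, no change). Edges now: 5
Op 7: add_edge(C, F). Edges now: 6
Compute levels (Kahn BFS):
  sources (in-degree 0): A, B, C, E
  process A: level=0
    A->H: in-degree(H)=0, level(H)=1, enqueue
  process B: level=0
    B->D: in-degree(D)=1, level(D)>=1
  process C: level=0
    C->D: in-degree(D)=0, level(D)=1, enqueue
    C->F: in-degree(F)=0, level(F)=1, enqueue
    C->G: in-degree(G)=1, level(G)>=1
  process E: level=0
    E->G: in-degree(G)=0, level(G)=1, enqueue
  process H: level=1
  process D: level=1
  process F: level=1
  process G: level=1
All levels: A:0, B:0, C:0, D:1, E:0, F:1, G:1, H:1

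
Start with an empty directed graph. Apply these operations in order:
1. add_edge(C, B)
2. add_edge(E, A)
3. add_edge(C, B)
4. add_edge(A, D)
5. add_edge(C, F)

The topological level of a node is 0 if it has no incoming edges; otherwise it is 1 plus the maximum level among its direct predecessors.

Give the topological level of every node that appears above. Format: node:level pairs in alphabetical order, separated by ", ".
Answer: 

Answer: A:1, B:1, C:0, D:2, E:0, F:1

Derivation:
Op 1: add_edge(C, B). Edges now: 1
Op 2: add_edge(E, A). Edges now: 2
Op 3: add_edge(C, B) (duplicate, no change). Edges now: 2
Op 4: add_edge(A, D). Edges now: 3
Op 5: add_edge(C, F). Edges now: 4
Compute levels (Kahn BFS):
  sources (in-degree 0): C, E
  process C: level=0
    C->B: in-degree(B)=0, level(B)=1, enqueue
    C->F: in-degree(F)=0, level(F)=1, enqueue
  process E: level=0
    E->A: in-degree(A)=0, level(A)=1, enqueue
  process B: level=1
  process F: level=1
  process A: level=1
    A->D: in-degree(D)=0, level(D)=2, enqueue
  process D: level=2
All levels: A:1, B:1, C:0, D:2, E:0, F:1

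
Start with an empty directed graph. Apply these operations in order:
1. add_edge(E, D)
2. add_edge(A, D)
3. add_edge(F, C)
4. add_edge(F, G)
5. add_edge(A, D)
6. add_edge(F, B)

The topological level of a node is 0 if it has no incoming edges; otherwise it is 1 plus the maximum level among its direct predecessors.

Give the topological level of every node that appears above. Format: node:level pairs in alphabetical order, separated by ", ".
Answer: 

Op 1: add_edge(E, D). Edges now: 1
Op 2: add_edge(A, D). Edges now: 2
Op 3: add_edge(F, C). Edges now: 3
Op 4: add_edge(F, G). Edges now: 4
Op 5: add_edge(A, D) (duplicate, no change). Edges now: 4
Op 6: add_edge(F, B). Edges now: 5
Compute levels (Kahn BFS):
  sources (in-degree 0): A, E, F
  process A: level=0
    A->D: in-degree(D)=1, level(D)>=1
  process E: level=0
    E->D: in-degree(D)=0, level(D)=1, enqueue
  process F: level=0
    F->B: in-degree(B)=0, level(B)=1, enqueue
    F->C: in-degree(C)=0, level(C)=1, enqueue
    F->G: in-degree(G)=0, level(G)=1, enqueue
  process D: level=1
  process B: level=1
  process C: level=1
  process G: level=1
All levels: A:0, B:1, C:1, D:1, E:0, F:0, G:1

Answer: A:0, B:1, C:1, D:1, E:0, F:0, G:1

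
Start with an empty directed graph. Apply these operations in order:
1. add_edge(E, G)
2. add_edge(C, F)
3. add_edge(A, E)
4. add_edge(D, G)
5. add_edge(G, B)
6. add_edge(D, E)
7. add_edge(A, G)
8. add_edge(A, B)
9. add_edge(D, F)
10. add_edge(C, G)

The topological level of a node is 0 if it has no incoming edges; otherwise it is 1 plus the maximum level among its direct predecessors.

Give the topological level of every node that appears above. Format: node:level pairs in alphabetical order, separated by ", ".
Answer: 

Op 1: add_edge(E, G). Edges now: 1
Op 2: add_edge(C, F). Edges now: 2
Op 3: add_edge(A, E). Edges now: 3
Op 4: add_edge(D, G). Edges now: 4
Op 5: add_edge(G, B). Edges now: 5
Op 6: add_edge(D, E). Edges now: 6
Op 7: add_edge(A, G). Edges now: 7
Op 8: add_edge(A, B). Edges now: 8
Op 9: add_edge(D, F). Edges now: 9
Op 10: add_edge(C, G). Edges now: 10
Compute levels (Kahn BFS):
  sources (in-degree 0): A, C, D
  process A: level=0
    A->B: in-degree(B)=1, level(B)>=1
    A->E: in-degree(E)=1, level(E)>=1
    A->G: in-degree(G)=3, level(G)>=1
  process C: level=0
    C->F: in-degree(F)=1, level(F)>=1
    C->G: in-degree(G)=2, level(G)>=1
  process D: level=0
    D->E: in-degree(E)=0, level(E)=1, enqueue
    D->F: in-degree(F)=0, level(F)=1, enqueue
    D->G: in-degree(G)=1, level(G)>=1
  process E: level=1
    E->G: in-degree(G)=0, level(G)=2, enqueue
  process F: level=1
  process G: level=2
    G->B: in-degree(B)=0, level(B)=3, enqueue
  process B: level=3
All levels: A:0, B:3, C:0, D:0, E:1, F:1, G:2

Answer: A:0, B:3, C:0, D:0, E:1, F:1, G:2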